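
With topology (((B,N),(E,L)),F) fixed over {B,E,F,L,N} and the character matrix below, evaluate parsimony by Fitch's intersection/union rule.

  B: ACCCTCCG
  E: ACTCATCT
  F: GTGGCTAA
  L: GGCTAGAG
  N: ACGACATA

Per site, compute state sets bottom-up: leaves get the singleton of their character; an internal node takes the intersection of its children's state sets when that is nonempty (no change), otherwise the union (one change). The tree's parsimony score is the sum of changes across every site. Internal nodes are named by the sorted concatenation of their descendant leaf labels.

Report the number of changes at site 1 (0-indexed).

2

BN@0: {A} ∩ {A} = {A} (intersection, +0)
EL@0: {A} ∪ {G} = {A,G} (union, +1)
BELN@0: {A} ∩ {A,G} = {A} (intersection, +0)
BEFLN@0: {A} ∪ {G} = {A,G} (union, +1)
BN@1: {C} ∩ {C} = {C} (intersection, +0)
EL@1: {C} ∪ {G} = {C,G} (union, +1)
BELN@1: {C} ∩ {C,G} = {C} (intersection, +0)
BEFLN@1: {C} ∪ {T} = {C,T} (union, +1)
BN@2: {C} ∪ {G} = {C,G} (union, +1)
EL@2: {T} ∪ {C} = {C,T} (union, +1)
BELN@2: {C,G} ∩ {C,T} = {C} (intersection, +0)
BEFLN@2: {C} ∪ {G} = {C,G} (union, +1)
BN@3: {C} ∪ {A} = {A,C} (union, +1)
EL@3: {C} ∪ {T} = {C,T} (union, +1)
BELN@3: {A,C} ∩ {C,T} = {C} (intersection, +0)
BEFLN@3: {C} ∪ {G} = {C,G} (union, +1)
BN@4: {T} ∪ {C} = {C,T} (union, +1)
EL@4: {A} ∩ {A} = {A} (intersection, +0)
BELN@4: {C,T} ∪ {A} = {A,C,T} (union, +1)
BEFLN@4: {A,C,T} ∩ {C} = {C} (intersection, +0)
BN@5: {C} ∪ {A} = {A,C} (union, +1)
EL@5: {T} ∪ {G} = {G,T} (union, +1)
BELN@5: {A,C} ∪ {G,T} = {A,C,G,T} (union, +1)
BEFLN@5: {A,C,G,T} ∩ {T} = {T} (intersection, +0)
BN@6: {C} ∪ {T} = {C,T} (union, +1)
EL@6: {C} ∪ {A} = {A,C} (union, +1)
BELN@6: {C,T} ∩ {A,C} = {C} (intersection, +0)
BEFLN@6: {C} ∪ {A} = {A,C} (union, +1)
BN@7: {G} ∪ {A} = {A,G} (union, +1)
EL@7: {T} ∪ {G} = {G,T} (union, +1)
BELN@7: {A,G} ∩ {G,T} = {G} (intersection, +0)
BEFLN@7: {G} ∪ {A} = {A,G} (union, +1)
per-site changes: [2, 2, 3, 3, 2, 3, 3, 3]; total = 21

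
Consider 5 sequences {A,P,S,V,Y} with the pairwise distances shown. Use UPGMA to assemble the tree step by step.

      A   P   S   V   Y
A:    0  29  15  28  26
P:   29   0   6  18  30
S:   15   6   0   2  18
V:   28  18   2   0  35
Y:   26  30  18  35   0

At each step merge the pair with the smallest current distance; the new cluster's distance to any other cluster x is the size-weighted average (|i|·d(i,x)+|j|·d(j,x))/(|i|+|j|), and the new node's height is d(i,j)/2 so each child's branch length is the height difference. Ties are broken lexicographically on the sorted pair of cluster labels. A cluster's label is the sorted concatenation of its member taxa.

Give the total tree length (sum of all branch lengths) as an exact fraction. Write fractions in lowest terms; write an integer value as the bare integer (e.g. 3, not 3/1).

1. join S+V (d=2) ⇒ SV; edges |S|=1, |V|=1
  updated: d(A,SV)=43/2, d(P,SV)=12, d(SV,Y)=53/2
2. join P+SV (d=12) ⇒ PSV; edges |P|=6, |SV|=5
  updated: d(A,PSV)=24, d(PSV,Y)=83/3
3. join A+PSV (d=24) ⇒ APSV; edges |A|=12, |PSV|=6
  updated: d(APSV,Y)=109/4
4. join APSV+Y (d=109/4) ⇒ APSVY; edges |APSV|=13/8, |Y|=109/8
final tree: ((A:12,(P:6,(S:1,V:1):5):6):13/8,Y:109/8)
total length: 185/4

185/4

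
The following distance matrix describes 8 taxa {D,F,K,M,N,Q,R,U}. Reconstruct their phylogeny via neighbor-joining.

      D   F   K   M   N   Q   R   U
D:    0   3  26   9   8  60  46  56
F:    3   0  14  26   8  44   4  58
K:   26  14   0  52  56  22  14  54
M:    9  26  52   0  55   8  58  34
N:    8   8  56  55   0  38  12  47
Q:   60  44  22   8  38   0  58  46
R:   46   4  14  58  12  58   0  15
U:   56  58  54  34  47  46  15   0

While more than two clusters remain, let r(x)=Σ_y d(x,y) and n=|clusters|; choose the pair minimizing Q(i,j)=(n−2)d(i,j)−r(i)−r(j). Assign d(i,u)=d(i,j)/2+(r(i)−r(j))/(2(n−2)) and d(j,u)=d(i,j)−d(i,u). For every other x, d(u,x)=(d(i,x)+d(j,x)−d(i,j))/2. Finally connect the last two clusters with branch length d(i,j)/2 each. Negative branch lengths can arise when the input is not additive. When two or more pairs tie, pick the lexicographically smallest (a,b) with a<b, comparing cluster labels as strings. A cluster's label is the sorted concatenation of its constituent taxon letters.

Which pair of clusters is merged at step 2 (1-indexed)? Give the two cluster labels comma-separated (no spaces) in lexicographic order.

iteration 1: select M,Q (d=8, Q=-470); attach at lengths (7/6, 41/6); label the merged cluster MQ
  updated: d(D,MQ)=61/2, d(F,MQ)=31, d(K,MQ)=33, d(MQ,N)=85/2, d(MQ,R)=54, d(MQ,U)=36
iteration 2: select R,U (d=15, Q=-336); attach at lengths (-23/5, 98/5); label the merged cluster RU
  updated: d(D,RU)=87/2, d(F,RU)=47/2, d(K,RU)=53/2, d(MQ,RU)=75/2, d(N,RU)=22
iteration 3: select D,N (d=8, Q=-431/2); attach at lengths (13/16, 115/16); label the merged cluster DN
  updated: d(DN,F)=3/2, d(DN,K)=37, d(DN,MQ)=65/2, d(DN,RU)=115/4
iteration 4: select DN,F (d=3/2, Q=-661/4); attach at lengths (137/24, -101/24); label the merged cluster DFN
  updated: d(DFN,K)=99/4, d(DFN,MQ)=31, d(DFN,RU)=203/8
iteration 5: select DFN,MQ (d=31, Q=-965/8); attach at lengths (333/32, 659/32); label the merged cluster DFMNQ
  updated: d(DFMNQ,K)=107/8, d(DFMNQ,RU)=255/16
iteration 6: select DFMNQ,K (d=107/8, Q=-893/16); attach at lengths (45/32, 383/32); label the merged cluster DFKMNQ
  updated: d(DFKMNQ,RU)=465/32
iteration 7: select DFKMNQ,RU (d=465/32); attach at lengths (465/64, 465/64); label the merged cluster DFKMNQRU
final tree: (((((D:13/16,N:115/16):137/24,F:-101/24):333/32,(M:7/6,Q:41/6):659/32):45/32,K:383/32):465/64,(R:-23/5,U:98/5):465/64)
total length: 2925/32

R,U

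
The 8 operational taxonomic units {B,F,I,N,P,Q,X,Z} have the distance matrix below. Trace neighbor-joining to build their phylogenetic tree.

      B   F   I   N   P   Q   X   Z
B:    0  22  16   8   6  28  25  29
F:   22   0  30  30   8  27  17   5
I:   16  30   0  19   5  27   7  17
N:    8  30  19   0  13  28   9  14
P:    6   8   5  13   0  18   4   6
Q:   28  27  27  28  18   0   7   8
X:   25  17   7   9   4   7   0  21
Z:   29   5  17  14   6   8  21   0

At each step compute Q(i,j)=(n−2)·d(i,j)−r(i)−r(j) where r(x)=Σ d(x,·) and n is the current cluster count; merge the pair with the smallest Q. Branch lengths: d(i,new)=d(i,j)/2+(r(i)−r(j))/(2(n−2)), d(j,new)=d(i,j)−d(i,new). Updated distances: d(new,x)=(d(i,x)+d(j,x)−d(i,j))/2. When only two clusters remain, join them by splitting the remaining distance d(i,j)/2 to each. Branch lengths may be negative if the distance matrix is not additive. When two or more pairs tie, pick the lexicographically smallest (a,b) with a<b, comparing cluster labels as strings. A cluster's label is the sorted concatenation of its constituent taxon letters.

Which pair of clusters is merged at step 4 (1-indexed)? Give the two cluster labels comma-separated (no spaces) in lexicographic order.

FZ,QX

iteration 1: select F,Z (d=5, Q=-209); attach at lengths (23/4, -3/4); label the merged cluster FZ
  updated: d(B,FZ)=23, d(FZ,I)=21, d(FZ,N)=39/2, d(FZ,P)=9/2, d(FZ,Q)=15, d(FZ,X)=33/2
iteration 2: select B,N (d=8, Q=-325/2); attach at lengths (99/20, 61/20); label the merged cluster BN
  updated: d(BN,FZ)=69/4, d(BN,I)=27/2, d(BN,P)=11/2, d(BN,Q)=24, d(BN,X)=13
iteration 3: select Q,X (d=7, Q=-221/2); attach at lengths (143/16, -31/16); label the merged cluster QX
  updated: d(BN,QX)=15, d(FZ,QX)=49/4, d(I,QX)=27/2, d(P,QX)=15/2
iteration 4: select FZ,QX (d=49/4, Q=-133/2); attach at lengths (29/4, 5); label the merged cluster FQXZ
  updated: d(BN,FQXZ)=10, d(FQXZ,I)=89/8, d(FQXZ,P)=-1/8
iteration 5: select BN,I (d=27/2, Q=-253/8); attach at lengths (211/32, 221/32); label the merged cluster BIN
  updated: d(BIN,FQXZ)=61/16, d(BIN,P)=-3/2
iteration 6: select BIN,FQXZ (d=61/16, Q=-35/16); attach at lengths (39/32, 83/32); label the merged cluster BFINQXZ
  updated: d(BFINQXZ,P)=-87/32
iteration 7: select BFINQXZ,P (d=-87/32); attach at lengths (-87/64, -87/64); label the merged cluster BFINPQXZ
final tree: ((((B:99/20,N:61/20):211/32,I:221/32):39/32,((F:23/4,Z:-3/4):29/4,(Q:143/16,X:-31/16):5):83/32):-87/64,P:-87/64)
total length: 1499/32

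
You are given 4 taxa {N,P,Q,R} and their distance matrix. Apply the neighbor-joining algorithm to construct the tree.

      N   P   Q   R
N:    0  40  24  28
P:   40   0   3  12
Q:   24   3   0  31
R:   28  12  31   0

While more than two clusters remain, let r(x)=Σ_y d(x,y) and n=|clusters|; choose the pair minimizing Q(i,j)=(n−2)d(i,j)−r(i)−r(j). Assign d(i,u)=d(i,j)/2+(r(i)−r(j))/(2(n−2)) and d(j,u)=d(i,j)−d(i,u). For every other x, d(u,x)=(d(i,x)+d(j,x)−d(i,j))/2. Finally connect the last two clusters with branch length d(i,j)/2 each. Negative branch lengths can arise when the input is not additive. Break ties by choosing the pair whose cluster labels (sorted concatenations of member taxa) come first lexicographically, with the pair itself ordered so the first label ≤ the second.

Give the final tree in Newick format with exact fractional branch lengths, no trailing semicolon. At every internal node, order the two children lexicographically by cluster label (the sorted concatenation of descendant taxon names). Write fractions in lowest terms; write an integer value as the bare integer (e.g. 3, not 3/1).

(((N:77/4,R:35/4):45/4,P:3/4):9/8,Q:9/8)

1. join N+R (d=28, Q=-107) ⇒ NR; edges |N|=77/4, |R|=35/4
  updated: d(NR,P)=12, d(NR,Q)=27/2
2. join NR+P (d=12, Q=-57/2) ⇒ NPR; edges |NR|=45/4, |P|=3/4
  updated: d(NPR,Q)=9/4
3. join NPR+Q (d=9/4) ⇒ NPQR; edges |NPR|=9/8, |Q|=9/8
final tree: (((N:77/4,R:35/4):45/4,P:3/4):9/8,Q:9/8)
total length: 169/4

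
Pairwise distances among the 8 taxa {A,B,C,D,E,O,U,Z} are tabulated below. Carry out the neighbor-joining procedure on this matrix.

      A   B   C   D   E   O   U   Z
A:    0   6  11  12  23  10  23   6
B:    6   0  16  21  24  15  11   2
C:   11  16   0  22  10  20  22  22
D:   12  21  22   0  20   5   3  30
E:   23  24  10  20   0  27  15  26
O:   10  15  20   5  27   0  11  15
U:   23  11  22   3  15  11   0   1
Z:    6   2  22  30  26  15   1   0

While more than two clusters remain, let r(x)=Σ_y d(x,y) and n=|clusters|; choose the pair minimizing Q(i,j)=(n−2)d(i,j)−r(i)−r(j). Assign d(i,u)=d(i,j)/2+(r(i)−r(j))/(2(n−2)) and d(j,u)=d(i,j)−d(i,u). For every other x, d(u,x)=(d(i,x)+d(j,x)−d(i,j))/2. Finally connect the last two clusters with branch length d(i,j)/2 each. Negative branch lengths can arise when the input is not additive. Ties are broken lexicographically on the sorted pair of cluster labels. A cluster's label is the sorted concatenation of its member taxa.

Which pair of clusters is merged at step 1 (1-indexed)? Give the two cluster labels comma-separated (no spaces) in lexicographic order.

1. join C+E (d=10, Q=-208) ⇒ CE; edges |C|=19/6, |E|=41/6
  updated: d(A,CE)=12, d(B,CE)=15, d(CE,D)=16, d(CE,O)=37/2, d(CE,U)=27/2, d(CE,Z)=19
2. join D+O (d=5, Q=-273/2) ⇒ DO; edges |D|=15/4, |O|=5/4
  updated: d(A,DO)=17/2, d(B,DO)=31/2, d(CE,DO)=59/4, d(DO,U)=9/2, d(DO,Z)=20
3. join DO+U (d=9/2, Q=-393/4) ⇒ DOU; edges |DO|=113/32, |U|=31/32
  updated: d(A,DOU)=27/2, d(B,DOU)=11, d(CE,DOU)=95/8, d(DOU,Z)=33/4
4. join CE+DOU (d=95/8, Q=-535/8) ⇒ CDEOU; edges |CE|=391/48, |DOU|=179/48
  updated: d(A,CDEOU)=109/16, d(B,CDEOU)=113/16, d(CDEOU,Z)=123/16
5. join A+CDEOU (d=109/16, Q=-107/4) ⇒ ACDEOU; edges |A|=87/32, |CDEOU|=131/32
  updated: d(ACDEOU,B)=25/8, d(ACDEOU,Z)=55/16
6. join ACDEOU+B (d=25/8, Q=-137/16) ⇒ ABCDEOU; edges |ACDEOU|=73/32, |B|=27/32
  updated: d(ABCDEOU,Z)=37/32
7. join ABCDEOU+Z (d=37/32) ⇒ ABCDEOUZ; edges |ABCDEOU|=37/64, |Z|=37/64
final tree: (((A:87/32,((C:19/6,E:41/6):391/48,((D:15/4,O:5/4):113/32,U:31/32):179/48):131/32):73/32,B:27/32):37/64,Z:37/64)
total length: 1359/32

C,E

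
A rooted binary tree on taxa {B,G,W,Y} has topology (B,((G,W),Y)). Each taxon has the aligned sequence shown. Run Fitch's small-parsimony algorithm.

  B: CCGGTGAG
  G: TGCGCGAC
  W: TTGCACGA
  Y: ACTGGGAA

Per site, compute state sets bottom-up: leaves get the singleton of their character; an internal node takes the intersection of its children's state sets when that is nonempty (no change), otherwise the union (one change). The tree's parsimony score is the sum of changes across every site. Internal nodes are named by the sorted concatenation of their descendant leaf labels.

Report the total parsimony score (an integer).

14

[col 0] GW: children G:{T}, W:{T} ∩→ {T}; cost 0
[col 0] GWY: children GW:{T}, Y:{A} ∪→ {A,T}; cost 1
[col 0] BGWY: children B:{C}, GWY:{A,T} ∪→ {A,C,T}; cost 1
[col 1] GW: children G:{G}, W:{T} ∪→ {G,T}; cost 1
[col 1] GWY: children GW:{G,T}, Y:{C} ∪→ {C,G,T}; cost 1
[col 1] BGWY: children B:{C}, GWY:{C,G,T} ∩→ {C}; cost 0
[col 2] GW: children G:{C}, W:{G} ∪→ {C,G}; cost 1
[col 2] GWY: children GW:{C,G}, Y:{T} ∪→ {C,G,T}; cost 1
[col 2] BGWY: children B:{G}, GWY:{C,G,T} ∩→ {G}; cost 0
[col 3] GW: children G:{G}, W:{C} ∪→ {C,G}; cost 1
[col 3] GWY: children GW:{C,G}, Y:{G} ∩→ {G}; cost 0
[col 3] BGWY: children B:{G}, GWY:{G} ∩→ {G}; cost 0
[col 4] GW: children G:{C}, W:{A} ∪→ {A,C}; cost 1
[col 4] GWY: children GW:{A,C}, Y:{G} ∪→ {A,C,G}; cost 1
[col 4] BGWY: children B:{T}, GWY:{A,C,G} ∪→ {A,C,G,T}; cost 1
[col 5] GW: children G:{G}, W:{C} ∪→ {C,G}; cost 1
[col 5] GWY: children GW:{C,G}, Y:{G} ∩→ {G}; cost 0
[col 5] BGWY: children B:{G}, GWY:{G} ∩→ {G}; cost 0
[col 6] GW: children G:{A}, W:{G} ∪→ {A,G}; cost 1
[col 6] GWY: children GW:{A,G}, Y:{A} ∩→ {A}; cost 0
[col 6] BGWY: children B:{A}, GWY:{A} ∩→ {A}; cost 0
[col 7] GW: children G:{C}, W:{A} ∪→ {A,C}; cost 1
[col 7] GWY: children GW:{A,C}, Y:{A} ∩→ {A}; cost 0
[col 7] BGWY: children B:{G}, GWY:{A} ∪→ {A,G}; cost 1
per-site changes: [2, 2, 2, 1, 3, 1, 1, 2]; total = 14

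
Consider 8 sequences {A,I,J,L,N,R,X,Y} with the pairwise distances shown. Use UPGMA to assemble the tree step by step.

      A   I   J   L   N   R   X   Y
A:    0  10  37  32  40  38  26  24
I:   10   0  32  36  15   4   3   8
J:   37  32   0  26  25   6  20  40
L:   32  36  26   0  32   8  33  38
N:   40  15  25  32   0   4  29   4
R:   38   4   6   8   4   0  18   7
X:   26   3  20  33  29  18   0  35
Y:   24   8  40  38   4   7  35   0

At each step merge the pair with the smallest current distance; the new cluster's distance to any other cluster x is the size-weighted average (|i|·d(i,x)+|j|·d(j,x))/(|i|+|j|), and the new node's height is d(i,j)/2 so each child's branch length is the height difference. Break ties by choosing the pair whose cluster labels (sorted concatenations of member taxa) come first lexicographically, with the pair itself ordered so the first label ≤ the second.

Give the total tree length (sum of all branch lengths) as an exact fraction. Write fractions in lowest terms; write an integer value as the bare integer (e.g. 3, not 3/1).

step 1: merge (I,X) at d=3; branch lengths I→3/2, X→3/2; new cluster IX
  updated: d(A,IX)=18, d(IX,J)=26, d(IX,L)=69/2, d(IX,N)=22, d(IX,R)=11, d(IX,Y)=43/2
step 2: merge (N,R) at d=4; branch lengths N→2, R→2; new cluster NR
  updated: d(A,NR)=39, d(IX,NR)=33/2, d(J,NR)=31/2, d(L,NR)=20, d(NR,Y)=11/2
step 3: merge (NR,Y) at d=11/2; branch lengths NR→3/4, Y→11/4; new cluster NRY
  updated: d(A,NRY)=34, d(IX,NRY)=109/6, d(J,NRY)=71/3, d(L,NRY)=26
step 4: merge (A,IX) at d=18; branch lengths A→9, IX→15/2; new cluster AIX
  updated: d(AIX,J)=89/3, d(AIX,L)=101/3, d(AIX,NRY)=211/9
step 5: merge (AIX,NRY) at d=211/9; branch lengths AIX→49/18, NRY→323/36; new cluster AINRXY
  updated: d(AINRXY,J)=80/3, d(AINRXY,L)=179/6
step 6: merge (J,L) at d=26; branch lengths J→13, L→13; new cluster JL
  updated: d(AINRXY,JL)=113/4
step 7: merge (AINRXY,JL) at d=113/4; branch lengths AINRXY→173/72, JL→9/8; new cluster AIJLNRXY
final tree: (((A:9,(I:3/2,X:3/2):15/2):49/18,((N:2,R:2):3/4,Y:11/4):323/36):173/72,(J:13,L:13):9/8)
total length: 614/9

614/9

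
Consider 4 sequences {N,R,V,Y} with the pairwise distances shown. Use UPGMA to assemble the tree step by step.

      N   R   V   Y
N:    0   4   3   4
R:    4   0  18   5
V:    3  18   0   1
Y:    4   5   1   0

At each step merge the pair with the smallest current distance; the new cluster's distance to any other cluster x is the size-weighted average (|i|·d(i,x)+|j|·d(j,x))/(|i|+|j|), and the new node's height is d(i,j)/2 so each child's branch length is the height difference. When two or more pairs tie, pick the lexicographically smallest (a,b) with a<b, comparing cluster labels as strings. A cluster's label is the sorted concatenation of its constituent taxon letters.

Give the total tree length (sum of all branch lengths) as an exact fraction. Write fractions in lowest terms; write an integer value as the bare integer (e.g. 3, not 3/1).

45/4

iteration 1: select V,Y (d=1); attach at lengths (1/2, 1/2); label the merged cluster VY
  updated: d(N,VY)=7/2, d(R,VY)=23/2
iteration 2: select N,VY (d=7/2); attach at lengths (7/4, 5/4); label the merged cluster NVY
  updated: d(NVY,R)=9
iteration 3: select NVY,R (d=9); attach at lengths (11/4, 9/2); label the merged cluster NRVY
final tree: ((N:7/4,(V:1/2,Y:1/2):5/4):11/4,R:9/2)
total length: 45/4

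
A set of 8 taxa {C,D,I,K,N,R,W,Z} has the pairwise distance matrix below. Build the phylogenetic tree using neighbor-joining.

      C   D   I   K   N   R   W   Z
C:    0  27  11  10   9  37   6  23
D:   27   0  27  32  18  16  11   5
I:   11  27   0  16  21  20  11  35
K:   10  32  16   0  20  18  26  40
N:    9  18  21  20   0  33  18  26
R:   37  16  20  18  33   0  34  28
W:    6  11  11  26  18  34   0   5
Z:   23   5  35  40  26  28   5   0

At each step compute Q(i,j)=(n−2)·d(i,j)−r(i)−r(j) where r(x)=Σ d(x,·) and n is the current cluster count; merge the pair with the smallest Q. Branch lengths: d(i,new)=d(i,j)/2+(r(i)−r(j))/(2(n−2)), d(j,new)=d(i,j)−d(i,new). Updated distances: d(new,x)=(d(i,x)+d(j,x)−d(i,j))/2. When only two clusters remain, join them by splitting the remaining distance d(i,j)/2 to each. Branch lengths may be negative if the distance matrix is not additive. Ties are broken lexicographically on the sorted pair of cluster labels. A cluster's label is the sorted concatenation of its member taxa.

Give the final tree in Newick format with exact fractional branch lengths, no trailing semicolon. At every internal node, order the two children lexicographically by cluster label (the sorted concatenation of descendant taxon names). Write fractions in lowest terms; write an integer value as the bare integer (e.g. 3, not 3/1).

(((C:7/4,N:29/4):2,((D:1/3,Z:14/3):28/5,W:-1/10):29/4):5/2,(I:55/12,(K:31/8,R:113/8):53/12):5/2)

iteration 1: select D,Z (d=5, Q=-268); attach at lengths (1/3, 14/3); label the merged cluster DZ
  updated: d(C,DZ)=45/2, d(DZ,I)=57/2, d(DZ,K)=67/2, d(DZ,N)=39/2, d(DZ,R)=39/2, d(DZ,W)=11/2
iteration 2: select DZ,W (d=11/2, Q=-202); attach at lengths (28/5, -1/10); label the merged cluster DWZ
  updated: d(C,DWZ)=23/2, d(DWZ,I)=17, d(DWZ,K)=27, d(DWZ,N)=16, d(DWZ,R)=24
iteration 3: select K,R (d=18, Q=-151); attach at lengths (31/8, 113/8); label the merged cluster KR
  updated: d(C,KR)=29/2, d(DWZ,KR)=33/2, d(I,KR)=9, d(KR,N)=35/2
iteration 4: select I,KR (d=9, Q=-177/2); attach at lengths (55/12, 53/12); label the merged cluster IKR
  updated: d(C,IKR)=33/4, d(DWZ,IKR)=49/4, d(IKR,N)=59/4
iteration 5: select C,N (d=9, Q=-101/2); attach at lengths (7/4, 29/4); label the merged cluster CN
  updated: d(CN,DWZ)=37/4, d(CN,IKR)=7
iteration 6: select CN,DWZ (d=37/4, Q=-57/2); attach at lengths (2, 29/4); label the merged cluster CDNWZ
  updated: d(CDNWZ,IKR)=5
iteration 7: select CDNWZ,IKR (d=5); attach at lengths (5/2, 5/2); label the merged cluster CDIKNRWZ
final tree: (((C:7/4,N:29/4):2,((D:1/3,Z:14/3):28/5,W:-1/10):29/4):5/2,(I:55/12,(K:31/8,R:113/8):53/12):5/2)
total length: 243/4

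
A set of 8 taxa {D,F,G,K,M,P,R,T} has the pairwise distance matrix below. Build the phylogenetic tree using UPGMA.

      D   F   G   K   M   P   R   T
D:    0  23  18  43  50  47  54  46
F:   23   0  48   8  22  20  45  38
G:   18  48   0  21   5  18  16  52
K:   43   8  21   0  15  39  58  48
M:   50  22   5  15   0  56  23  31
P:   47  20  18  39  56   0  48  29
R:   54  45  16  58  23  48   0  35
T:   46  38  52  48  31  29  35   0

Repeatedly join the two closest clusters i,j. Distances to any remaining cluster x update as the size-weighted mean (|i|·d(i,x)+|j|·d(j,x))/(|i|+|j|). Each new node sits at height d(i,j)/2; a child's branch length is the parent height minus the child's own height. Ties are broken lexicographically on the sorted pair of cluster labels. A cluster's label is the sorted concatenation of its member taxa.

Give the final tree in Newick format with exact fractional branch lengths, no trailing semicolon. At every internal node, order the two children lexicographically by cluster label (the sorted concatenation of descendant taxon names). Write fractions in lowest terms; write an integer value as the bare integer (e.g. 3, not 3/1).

iteration 1: select G,M (d=5); attach at lengths (5/2, 5/2); label the merged cluster GM
  updated: d(D,GM)=34, d(F,GM)=35, d(GM,K)=18, d(GM,P)=37, d(GM,R)=39/2, d(GM,T)=83/2
iteration 2: select F,K (d=8); attach at lengths (4, 4); label the merged cluster FK
  updated: d(D,FK)=33, d(FK,GM)=53/2, d(FK,P)=59/2, d(FK,R)=103/2, d(FK,T)=43
iteration 3: select GM,R (d=39/2); attach at lengths (29/4, 39/4); label the merged cluster GMR
  updated: d(D,GMR)=122/3, d(FK,GMR)=209/6, d(GMR,P)=122/3, d(GMR,T)=118/3
iteration 4: select P,T (d=29); attach at lengths (29/2, 29/2); label the merged cluster PT
  updated: d(D,PT)=93/2, d(FK,PT)=145/4, d(GMR,PT)=40
iteration 5: select D,FK (d=33); attach at lengths (33/2, 25/2); label the merged cluster DFK
  updated: d(DFK,GMR)=331/9, d(DFK,PT)=119/3
iteration 6: select DFK,GMR (d=331/9); attach at lengths (17/9, 311/36); label the merged cluster DFGKMR
  updated: d(DFGKMR,PT)=239/6
iteration 7: select DFGKMR,PT (d=239/6); attach at lengths (55/36, 65/12); label the merged cluster DFGKMPRT
final tree: (((D:33/2,(F:4,K:4):25/2):17/9,((G:5/2,M:5/2):29/4,R:39/4):311/36):55/36,(P:29/2,T:29/2):65/12)
total length: 3797/36

(((D:33/2,(F:4,K:4):25/2):17/9,((G:5/2,M:5/2):29/4,R:39/4):311/36):55/36,(P:29/2,T:29/2):65/12)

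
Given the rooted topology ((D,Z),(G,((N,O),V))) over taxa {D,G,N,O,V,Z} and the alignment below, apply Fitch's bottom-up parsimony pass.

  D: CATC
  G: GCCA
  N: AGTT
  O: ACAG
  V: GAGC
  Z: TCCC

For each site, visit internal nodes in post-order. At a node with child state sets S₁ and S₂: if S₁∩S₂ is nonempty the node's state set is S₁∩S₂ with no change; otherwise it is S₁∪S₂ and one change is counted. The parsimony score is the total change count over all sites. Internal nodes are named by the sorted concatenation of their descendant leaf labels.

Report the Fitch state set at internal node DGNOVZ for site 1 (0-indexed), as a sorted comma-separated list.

[col 0] DZ: children D:{C}, Z:{T} ∪→ {C,T}; cost 1
[col 0] NO: children N:{A}, O:{A} ∩→ {A}; cost 0
[col 0] NOV: children NO:{A}, V:{G} ∪→ {A,G}; cost 1
[col 0] GNOV: children G:{G}, NOV:{A,G} ∩→ {G}; cost 0
[col 0] DGNOVZ: children DZ:{C,T}, GNOV:{G} ∪→ {C,G,T}; cost 1
[col 1] DZ: children D:{A}, Z:{C} ∪→ {A,C}; cost 1
[col 1] NO: children N:{G}, O:{C} ∪→ {C,G}; cost 1
[col 1] NOV: children NO:{C,G}, V:{A} ∪→ {A,C,G}; cost 1
[col 1] GNOV: children G:{C}, NOV:{A,C,G} ∩→ {C}; cost 0
[col 1] DGNOVZ: children DZ:{A,C}, GNOV:{C} ∩→ {C}; cost 0
[col 2] DZ: children D:{T}, Z:{C} ∪→ {C,T}; cost 1
[col 2] NO: children N:{T}, O:{A} ∪→ {A,T}; cost 1
[col 2] NOV: children NO:{A,T}, V:{G} ∪→ {A,G,T}; cost 1
[col 2] GNOV: children G:{C}, NOV:{A,G,T} ∪→ {A,C,G,T}; cost 1
[col 2] DGNOVZ: children DZ:{C,T}, GNOV:{A,C,G,T} ∩→ {C,T}; cost 0
[col 3] DZ: children D:{C}, Z:{C} ∩→ {C}; cost 0
[col 3] NO: children N:{T}, O:{G} ∪→ {G,T}; cost 1
[col 3] NOV: children NO:{G,T}, V:{C} ∪→ {C,G,T}; cost 1
[col 3] GNOV: children G:{A}, NOV:{C,G,T} ∪→ {A,C,G,T}; cost 1
[col 3] DGNOVZ: children DZ:{C}, GNOV:{A,C,G,T} ∩→ {C}; cost 0
per-site changes: [3, 3, 4, 3]; total = 13

C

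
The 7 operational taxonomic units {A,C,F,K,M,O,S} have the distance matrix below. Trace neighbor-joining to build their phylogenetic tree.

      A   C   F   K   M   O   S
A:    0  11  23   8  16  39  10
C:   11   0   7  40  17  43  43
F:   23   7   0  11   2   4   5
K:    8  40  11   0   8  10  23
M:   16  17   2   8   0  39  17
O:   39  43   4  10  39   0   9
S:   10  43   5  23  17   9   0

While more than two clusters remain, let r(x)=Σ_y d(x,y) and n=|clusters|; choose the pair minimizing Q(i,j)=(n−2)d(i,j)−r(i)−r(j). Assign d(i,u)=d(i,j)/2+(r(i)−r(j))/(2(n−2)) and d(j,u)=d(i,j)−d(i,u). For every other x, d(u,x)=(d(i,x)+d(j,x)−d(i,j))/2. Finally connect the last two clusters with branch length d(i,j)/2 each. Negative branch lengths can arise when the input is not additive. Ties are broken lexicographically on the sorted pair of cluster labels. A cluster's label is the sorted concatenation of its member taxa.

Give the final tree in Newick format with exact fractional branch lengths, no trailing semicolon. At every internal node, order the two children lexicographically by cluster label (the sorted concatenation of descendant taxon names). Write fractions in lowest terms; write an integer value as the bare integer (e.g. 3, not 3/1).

((((A:1/10,C:109/10):291/32,M:61/32):87/32,(F:-49/8,(O:117/16,S:27/16):49/8):207/32):161/64,K:161/64)

1. join A+C (d=11, Q=-213) ⇒ AC; edges |A|=1/10, |C|=109/10
  updated: d(AC,F)=19/2, d(AC,K)=37/2, d(AC,M)=11, d(AC,O)=71/2, d(AC,S)=21
2. join O+S (d=9, Q=-273/2) ⇒ OS; edges |O|=117/16, |S|=27/16
  updated: d(AC,OS)=95/4, d(F,OS)=0, d(K,OS)=12, d(M,OS)=47/2
3. join F+OS (d=0, Q=-327/4) ⇒ FOS; edges |F|=-49/8, |OS|=49/8
  updated: d(AC,FOS)=133/8, d(FOS,K)=23/2, d(FOS,M)=51/4
4. join AC+M (d=11, Q=-447/8) ⇒ ACM; edges |AC|=291/32, |M|=61/32
  updated: d(ACM,FOS)=147/16, d(ACM,K)=31/4
5. join ACM+FOS (d=147/16, Q=-455/16) ⇒ ACFMOS; edges |ACM|=87/32, |FOS|=207/32
  updated: d(ACFMOS,K)=161/32
6. join ACFMOS+K (d=161/32) ⇒ ACFKMOS; edges |ACFMOS|=161/64, |K|=161/64
final tree: ((((A:1/10,C:109/10):291/32,M:61/32):87/32,(F:-49/8,(O:117/16,S:27/16):49/8):207/32):161/64,K:161/64)
total length: 1447/32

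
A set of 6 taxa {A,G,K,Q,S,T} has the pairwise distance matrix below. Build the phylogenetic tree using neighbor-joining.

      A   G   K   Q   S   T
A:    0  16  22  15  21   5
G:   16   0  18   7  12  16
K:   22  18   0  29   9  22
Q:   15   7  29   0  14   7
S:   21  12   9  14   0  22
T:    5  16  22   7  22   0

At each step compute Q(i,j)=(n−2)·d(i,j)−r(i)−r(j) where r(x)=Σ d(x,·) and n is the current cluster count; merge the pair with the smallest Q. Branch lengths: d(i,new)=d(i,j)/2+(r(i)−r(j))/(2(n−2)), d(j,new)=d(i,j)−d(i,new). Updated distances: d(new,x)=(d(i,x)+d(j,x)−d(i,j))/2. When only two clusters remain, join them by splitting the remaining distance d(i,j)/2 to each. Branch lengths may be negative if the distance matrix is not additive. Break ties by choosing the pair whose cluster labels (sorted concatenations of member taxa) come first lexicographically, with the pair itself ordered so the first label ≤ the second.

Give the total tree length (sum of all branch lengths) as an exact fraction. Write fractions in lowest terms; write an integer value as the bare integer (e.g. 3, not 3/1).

1. join K+S (d=9, Q=-142) ⇒ KS; edges |K|=29/4, |S|=7/4
  updated: d(A,KS)=17, d(G,KS)=21/2, d(KS,Q)=17, d(KS,T)=35/2
2. join A+T (d=5, Q=-167/2) ⇒ AT; edges |A|=15/4, |T|=5/4
  updated: d(AT,G)=27/2, d(AT,KS)=59/4, d(AT,Q)=17/2
3. join AT+Q (d=17/2, Q=-209/4) ⇒ AQT; edges |AT|=85/16, |Q|=51/16
  updated: d(AQT,G)=6, d(AQT,KS)=93/8
4. join AQT+G (d=6, Q=-225/8) ⇒ AGQT; edges |AQT|=57/16, |G|=39/16
  updated: d(AGQT,KS)=129/16
5. join AGQT+KS (d=129/16) ⇒ AGKQST; edges |AGQT|=129/32, |KS|=129/32
final tree: ((((A:15/4,T:5/4):85/16,Q:51/16):57/16,G:39/16):129/32,(K:29/4,S:7/4):129/32)
total length: 585/16

585/16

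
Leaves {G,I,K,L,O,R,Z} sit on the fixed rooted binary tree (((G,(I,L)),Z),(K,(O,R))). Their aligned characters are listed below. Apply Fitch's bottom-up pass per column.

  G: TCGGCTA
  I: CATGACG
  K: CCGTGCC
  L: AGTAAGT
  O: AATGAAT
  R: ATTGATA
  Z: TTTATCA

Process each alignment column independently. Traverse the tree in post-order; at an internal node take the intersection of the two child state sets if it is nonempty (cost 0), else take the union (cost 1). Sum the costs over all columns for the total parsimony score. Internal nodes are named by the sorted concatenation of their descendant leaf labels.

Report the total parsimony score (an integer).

25

site 0, node IL: I={C} ∪ L={A} → {A,C} (+1)
site 0, node GIL: G={T} ∪ IL={A,C} → {A,C,T} (+1)
site 0, node GILZ: GIL={A,C,T} ∩ Z={T} → {T} (+0)
site 0, node OR: O={A} ∩ R={A} → {A} (+0)
site 0, node KOR: K={C} ∪ OR={A} → {A,C} (+1)
site 0, node GIKLORZ: GILZ={T} ∪ KOR={A,C} → {A,C,T} (+1)
site 1, node IL: I={A} ∪ L={G} → {A,G} (+1)
site 1, node GIL: G={C} ∪ IL={A,G} → {A,C,G} (+1)
site 1, node GILZ: GIL={A,C,G} ∪ Z={T} → {A,C,G,T} (+1)
site 1, node OR: O={A} ∪ R={T} → {A,T} (+1)
site 1, node KOR: K={C} ∪ OR={A,T} → {A,C,T} (+1)
site 1, node GIKLORZ: GILZ={A,C,G,T} ∩ KOR={A,C,T} → {A,C,T} (+0)
site 2, node IL: I={T} ∩ L={T} → {T} (+0)
site 2, node GIL: G={G} ∪ IL={T} → {G,T} (+1)
site 2, node GILZ: GIL={G,T} ∩ Z={T} → {T} (+0)
site 2, node OR: O={T} ∩ R={T} → {T} (+0)
site 2, node KOR: K={G} ∪ OR={T} → {G,T} (+1)
site 2, node GIKLORZ: GILZ={T} ∩ KOR={G,T} → {T} (+0)
site 3, node IL: I={G} ∪ L={A} → {A,G} (+1)
site 3, node GIL: G={G} ∩ IL={A,G} → {G} (+0)
site 3, node GILZ: GIL={G} ∪ Z={A} → {A,G} (+1)
site 3, node OR: O={G} ∩ R={G} → {G} (+0)
site 3, node KOR: K={T} ∪ OR={G} → {G,T} (+1)
site 3, node GIKLORZ: GILZ={A,G} ∩ KOR={G,T} → {G} (+0)
site 4, node IL: I={A} ∩ L={A} → {A} (+0)
site 4, node GIL: G={C} ∪ IL={A} → {A,C} (+1)
site 4, node GILZ: GIL={A,C} ∪ Z={T} → {A,C,T} (+1)
site 4, node OR: O={A} ∩ R={A} → {A} (+0)
site 4, node KOR: K={G} ∪ OR={A} → {A,G} (+1)
site 4, node GIKLORZ: GILZ={A,C,T} ∩ KOR={A,G} → {A} (+0)
site 5, node IL: I={C} ∪ L={G} → {C,G} (+1)
site 5, node GIL: G={T} ∪ IL={C,G} → {C,G,T} (+1)
site 5, node GILZ: GIL={C,G,T} ∩ Z={C} → {C} (+0)
site 5, node OR: O={A} ∪ R={T} → {A,T} (+1)
site 5, node KOR: K={C} ∪ OR={A,T} → {A,C,T} (+1)
site 5, node GIKLORZ: GILZ={C} ∩ KOR={A,C,T} → {C} (+0)
site 6, node IL: I={G} ∪ L={T} → {G,T} (+1)
site 6, node GIL: G={A} ∪ IL={G,T} → {A,G,T} (+1)
site 6, node GILZ: GIL={A,G,T} ∩ Z={A} → {A} (+0)
site 6, node OR: O={T} ∪ R={A} → {A,T} (+1)
site 6, node KOR: K={C} ∪ OR={A,T} → {A,C,T} (+1)
site 6, node GIKLORZ: GILZ={A} ∩ KOR={A,C,T} → {A} (+0)
per-site changes: [4, 5, 2, 3, 3, 4, 4]; total = 25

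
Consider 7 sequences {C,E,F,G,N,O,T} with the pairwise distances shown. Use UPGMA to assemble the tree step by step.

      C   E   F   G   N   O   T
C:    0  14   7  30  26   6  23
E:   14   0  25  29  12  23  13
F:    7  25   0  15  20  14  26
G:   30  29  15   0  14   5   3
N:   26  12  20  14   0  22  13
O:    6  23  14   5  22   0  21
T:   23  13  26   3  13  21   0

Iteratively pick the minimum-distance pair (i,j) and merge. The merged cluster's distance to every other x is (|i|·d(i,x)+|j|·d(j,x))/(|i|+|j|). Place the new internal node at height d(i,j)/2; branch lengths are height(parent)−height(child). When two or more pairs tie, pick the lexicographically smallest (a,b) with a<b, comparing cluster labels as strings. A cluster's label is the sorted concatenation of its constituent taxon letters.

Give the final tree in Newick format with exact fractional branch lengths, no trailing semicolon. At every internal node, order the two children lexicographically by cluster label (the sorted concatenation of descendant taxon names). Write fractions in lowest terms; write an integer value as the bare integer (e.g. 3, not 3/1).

(((C:3,O:3):9/4,F:21/4):31/6,((E:6,N:6):21/8,(G:3/2,T:3/2):57/8):43/24)

1. join G+T (d=3) ⇒ GT; edges |G|=3/2, |T|=3/2
  updated: d(C,GT)=53/2, d(E,GT)=21, d(F,GT)=41/2, d(GT,N)=27/2, d(GT,O)=13
2. join C+O (d=6) ⇒ CO; edges |C|=3, |O|=3
  updated: d(CO,E)=37/2, d(CO,F)=21/2, d(CO,GT)=79/4, d(CO,N)=24
3. join CO+F (d=21/2) ⇒ CFO; edges |CO|=9/4, |F|=21/4
  updated: d(CFO,E)=62/3, d(CFO,GT)=20, d(CFO,N)=68/3
4. join E+N (d=12) ⇒ EN; edges |E|=6, |N|=6
  updated: d(CFO,EN)=65/3, d(EN,GT)=69/4
5. join EN+GT (d=69/4) ⇒ EGNT; edges |EN|=21/8, |GT|=57/8
  updated: d(CFO,EGNT)=125/6
6. join CFO+EGNT (d=125/6) ⇒ CEFGNOT; edges |CFO|=31/6, |EGNT|=43/24
final tree: (((C:3,O:3):9/4,F:21/4):31/6,((E:6,N:6):21/8,(G:3/2,T:3/2):57/8):43/24)
total length: 1085/24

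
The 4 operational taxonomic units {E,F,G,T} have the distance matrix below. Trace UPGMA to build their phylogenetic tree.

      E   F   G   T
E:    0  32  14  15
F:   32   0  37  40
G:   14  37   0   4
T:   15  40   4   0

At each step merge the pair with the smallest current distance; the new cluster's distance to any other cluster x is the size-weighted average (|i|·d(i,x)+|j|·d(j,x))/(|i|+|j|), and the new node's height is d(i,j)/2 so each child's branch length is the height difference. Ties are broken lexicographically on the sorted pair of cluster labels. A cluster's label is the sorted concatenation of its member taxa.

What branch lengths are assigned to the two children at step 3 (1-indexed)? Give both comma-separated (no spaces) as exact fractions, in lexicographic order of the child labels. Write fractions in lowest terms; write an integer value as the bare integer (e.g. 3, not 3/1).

iteration 1: select G,T (d=4); attach at lengths (2, 2); label the merged cluster GT
  updated: d(E,GT)=29/2, d(F,GT)=77/2
iteration 2: select E,GT (d=29/2); attach at lengths (29/4, 21/4); label the merged cluster EGT
  updated: d(EGT,F)=109/3
iteration 3: select EGT,F (d=109/3); attach at lengths (131/12, 109/6); label the merged cluster EFGT
final tree: ((E:29/4,(G:2,T:2):21/4):131/12,F:109/6)
total length: 547/12

131/12,109/6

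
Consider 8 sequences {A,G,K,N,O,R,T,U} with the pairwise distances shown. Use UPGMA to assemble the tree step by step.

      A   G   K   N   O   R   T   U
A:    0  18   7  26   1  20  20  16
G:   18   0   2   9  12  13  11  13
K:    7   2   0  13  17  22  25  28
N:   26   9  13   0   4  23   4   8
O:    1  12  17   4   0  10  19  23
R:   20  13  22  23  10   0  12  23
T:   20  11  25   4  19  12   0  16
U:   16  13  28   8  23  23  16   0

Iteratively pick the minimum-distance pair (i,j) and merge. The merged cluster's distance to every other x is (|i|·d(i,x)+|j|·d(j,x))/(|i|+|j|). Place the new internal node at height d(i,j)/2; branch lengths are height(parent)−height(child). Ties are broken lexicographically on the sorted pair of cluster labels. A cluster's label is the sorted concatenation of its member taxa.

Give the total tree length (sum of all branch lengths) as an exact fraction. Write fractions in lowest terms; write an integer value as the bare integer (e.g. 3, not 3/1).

step 1: merge (A,O) at d=1; branch lengths A→1/2, O→1/2; new cluster AO
  updated: d(AO,G)=15, d(AO,K)=12, d(AO,N)=15, d(AO,R)=15, d(AO,T)=39/2, d(AO,U)=39/2
step 2: merge (G,K) at d=2; branch lengths G→1, K→1; new cluster GK
  updated: d(AO,GK)=27/2, d(GK,N)=11, d(GK,R)=35/2, d(GK,T)=18, d(GK,U)=41/2
step 3: merge (N,T) at d=4; branch lengths N→2, T→2; new cluster NT
  updated: d(AO,NT)=69/4, d(GK,NT)=29/2, d(NT,R)=35/2, d(NT,U)=12
step 4: merge (NT,U) at d=12; branch lengths NT→4, U→6; new cluster NTU
  updated: d(AO,NTU)=18, d(GK,NTU)=33/2, d(NTU,R)=58/3
step 5: merge (AO,GK) at d=27/2; branch lengths AO→25/4, GK→23/4; new cluster AGKO
  updated: d(AGKO,NTU)=69/4, d(AGKO,R)=65/4
step 6: merge (AGKO,R) at d=65/4; branch lengths AGKO→11/8, R→65/8; new cluster AGKOR
  updated: d(AGKOR,NTU)=53/3
step 7: merge (AGKOR,NTU) at d=53/3; branch lengths AGKOR→17/24, NTU→17/6; new cluster AGKNORTU
final tree: ((((A:1/2,O:1/2):25/4,(G:1,K:1):23/4):11/8,R:65/8):17/24,((N:2,T:2):4,U:6):17/6)
total length: 1009/24

1009/24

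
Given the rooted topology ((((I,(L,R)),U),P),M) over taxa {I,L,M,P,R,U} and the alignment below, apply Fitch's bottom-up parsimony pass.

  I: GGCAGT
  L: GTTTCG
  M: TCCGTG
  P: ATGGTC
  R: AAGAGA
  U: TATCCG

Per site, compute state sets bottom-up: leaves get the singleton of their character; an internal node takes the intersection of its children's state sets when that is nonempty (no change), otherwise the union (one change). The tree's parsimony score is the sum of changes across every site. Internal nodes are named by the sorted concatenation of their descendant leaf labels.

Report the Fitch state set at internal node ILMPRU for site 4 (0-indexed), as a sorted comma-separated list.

T

LR@0: {G} ∪ {A} = {A,G} (union, +1)
ILR@0: {G} ∩ {A,G} = {G} (intersection, +0)
ILRU@0: {G} ∪ {T} = {G,T} (union, +1)
ILPRU@0: {G,T} ∪ {A} = {A,G,T} (union, +1)
ILMPRU@0: {A,G,T} ∩ {T} = {T} (intersection, +0)
LR@1: {T} ∪ {A} = {A,T} (union, +1)
ILR@1: {G} ∪ {A,T} = {A,G,T} (union, +1)
ILRU@1: {A,G,T} ∩ {A} = {A} (intersection, +0)
ILPRU@1: {A} ∪ {T} = {A,T} (union, +1)
ILMPRU@1: {A,T} ∪ {C} = {A,C,T} (union, +1)
LR@2: {T} ∪ {G} = {G,T} (union, +1)
ILR@2: {C} ∪ {G,T} = {C,G,T} (union, +1)
ILRU@2: {C,G,T} ∩ {T} = {T} (intersection, +0)
ILPRU@2: {T} ∪ {G} = {G,T} (union, +1)
ILMPRU@2: {G,T} ∪ {C} = {C,G,T} (union, +1)
LR@3: {T} ∪ {A} = {A,T} (union, +1)
ILR@3: {A} ∩ {A,T} = {A} (intersection, +0)
ILRU@3: {A} ∪ {C} = {A,C} (union, +1)
ILPRU@3: {A,C} ∪ {G} = {A,C,G} (union, +1)
ILMPRU@3: {A,C,G} ∩ {G} = {G} (intersection, +0)
LR@4: {C} ∪ {G} = {C,G} (union, +1)
ILR@4: {G} ∩ {C,G} = {G} (intersection, +0)
ILRU@4: {G} ∪ {C} = {C,G} (union, +1)
ILPRU@4: {C,G} ∪ {T} = {C,G,T} (union, +1)
ILMPRU@4: {C,G,T} ∩ {T} = {T} (intersection, +0)
LR@5: {G} ∪ {A} = {A,G} (union, +1)
ILR@5: {T} ∪ {A,G} = {A,G,T} (union, +1)
ILRU@5: {A,G,T} ∩ {G} = {G} (intersection, +0)
ILPRU@5: {G} ∪ {C} = {C,G} (union, +1)
ILMPRU@5: {C,G} ∩ {G} = {G} (intersection, +0)
per-site changes: [3, 4, 4, 3, 3, 3]; total = 20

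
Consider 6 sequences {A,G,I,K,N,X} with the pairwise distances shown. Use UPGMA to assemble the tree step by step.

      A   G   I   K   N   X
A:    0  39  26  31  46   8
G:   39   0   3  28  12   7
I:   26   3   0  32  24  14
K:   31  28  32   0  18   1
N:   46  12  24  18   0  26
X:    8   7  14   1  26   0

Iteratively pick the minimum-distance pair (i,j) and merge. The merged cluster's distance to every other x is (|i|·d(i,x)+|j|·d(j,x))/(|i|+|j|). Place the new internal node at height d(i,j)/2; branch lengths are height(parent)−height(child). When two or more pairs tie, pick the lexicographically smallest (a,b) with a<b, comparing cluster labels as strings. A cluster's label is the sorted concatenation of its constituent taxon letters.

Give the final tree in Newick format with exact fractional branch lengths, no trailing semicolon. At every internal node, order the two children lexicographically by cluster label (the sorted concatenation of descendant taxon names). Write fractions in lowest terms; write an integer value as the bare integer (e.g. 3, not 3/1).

1. join K+X (d=1) ⇒ KX; edges |K|=1/2, |X|=1/2
  updated: d(A,KX)=39/2, d(G,KX)=35/2, d(I,KX)=23, d(KX,N)=22
2. join G+I (d=3) ⇒ GI; edges |G|=3/2, |I|=3/2
  updated: d(A,GI)=65/2, d(GI,KX)=81/4, d(GI,N)=18
3. join GI+N (d=18) ⇒ GIN; edges |GI|=15/2, |N|=9
  updated: d(A,GIN)=37, d(GIN,KX)=125/6
4. join A+KX (d=39/2) ⇒ AKX; edges |A|=39/4, |KX|=37/4
  updated: d(AKX,GIN)=236/9
5. join AKX+GIN (d=236/9) ⇒ AGIKNX; edges |AKX|=121/36, |GIN|=37/9
final tree: ((A:39/4,(K:1/2,X:1/2):37/4):121/36,((G:3/2,I:3/2):15/2,N:9):37/9)
total length: 1691/36

((A:39/4,(K:1/2,X:1/2):37/4):121/36,((G:3/2,I:3/2):15/2,N:9):37/9)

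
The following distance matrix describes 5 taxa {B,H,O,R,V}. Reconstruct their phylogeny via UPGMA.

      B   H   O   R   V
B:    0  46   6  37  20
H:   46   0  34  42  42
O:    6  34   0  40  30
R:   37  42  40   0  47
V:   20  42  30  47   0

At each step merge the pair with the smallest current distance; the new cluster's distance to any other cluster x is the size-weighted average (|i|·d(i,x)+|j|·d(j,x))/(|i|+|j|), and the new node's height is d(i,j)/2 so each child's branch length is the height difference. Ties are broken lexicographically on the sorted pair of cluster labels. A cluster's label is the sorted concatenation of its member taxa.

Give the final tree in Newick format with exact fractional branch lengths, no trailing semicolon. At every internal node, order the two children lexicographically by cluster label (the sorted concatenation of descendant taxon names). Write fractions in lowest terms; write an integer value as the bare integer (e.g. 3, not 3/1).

((((B:3,O:3):19/2,V:25/2):47/6,H:61/3):5/12,R:83/4)

1. join B+O (d=6) ⇒ BO; edges |B|=3, |O|=3
  updated: d(BO,H)=40, d(BO,R)=77/2, d(BO,V)=25
2. join BO+V (d=25) ⇒ BOV; edges |BO|=19/2, |V|=25/2
  updated: d(BOV,H)=122/3, d(BOV,R)=124/3
3. join BOV+H (d=122/3) ⇒ BHOV; edges |BOV|=47/6, |H|=61/3
  updated: d(BHOV,R)=83/2
4. join BHOV+R (d=83/2) ⇒ BHORV; edges |BHOV|=5/12, |R|=83/4
final tree: ((((B:3,O:3):19/2,V:25/2):47/6,H:61/3):5/12,R:83/4)
total length: 232/3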